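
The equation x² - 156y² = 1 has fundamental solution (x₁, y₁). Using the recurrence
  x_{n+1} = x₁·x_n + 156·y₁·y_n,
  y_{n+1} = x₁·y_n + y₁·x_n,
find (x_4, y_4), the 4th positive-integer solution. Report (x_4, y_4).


Step 1: Find the fundamental solution (x₁, y₁) of x² - 156y² = 1.
  Expand √156 as a continued fraction. a₀ = ⌊√156⌋ = 12; iterate m_{k+1} = d_k·a_k − m_k, d_{k+1} = (156 − m_{k+1}²)/d_k, a_{k+1} = ⌊(a₀ + m_{k+1})/d_{k+1}⌋ (starting m₀ = 0, d₀ = 1), with convergents p_k = a_k·p_{k-1} + p_{k-2}, q_k = a_k·q_{k-1} + q_{k-2} (p₋₁ = 1, q₋₁ = 0):
  k = 0: a₀ = 12; p₀/q₀ = 12/1; p₀² − 156·q₀² = 144 − 156 = -12.
  k = 1: m = 12, d = 12, a = ⌊(12 + 12)/12⌋ = 2; p/q = (2·12 + 1)/(2·1 + 0) = 25/2; p² − 156·q² = 625 − 624 = 1.
  The first convergent with p² − 156·q² = 1 gives the fundamental solution (x₁, y₁) = (25, 2).
Step 2: Apply the recurrence (x_{n+1}, y_{n+1}) = (x₁x_n + 156y₁y_n, x₁y_n + y₁x_n) repeatedly.
  From (x_1, y_1) = (25, 2): x_2 = 25·25 + 156·2·2 = 1249; y_2 = 25·2 + 2·25 = 100.
  From (x_2, y_2) = (1249, 100): x_3 = 25·1249 + 156·2·100 = 62425; y_3 = 25·100 + 2·1249 = 4998.
  From (x_3, y_3) = (62425, 4998): x_4 = 25·62425 + 156·2·4998 = 3120001; y_4 = 25·4998 + 2·62425 = 249800.
Step 3: Verify x_4² - 156·y_4² = 9734406240001 - 9734406240000 = 1 (should be 1). ✓

(x_1, y_1) = (25, 2); (x_4, y_4) = (3120001, 249800).


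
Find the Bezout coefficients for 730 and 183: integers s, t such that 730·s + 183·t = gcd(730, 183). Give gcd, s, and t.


Euclidean algorithm on (730, 183) — divide until remainder is 0:
  730 = 3 · 183 + 181
  183 = 1 · 181 + 2
  181 = 90 · 2 + 1
  2 = 2 · 1 + 0
gcd(730, 183) = 1.
Track Bezout coefficients alongside the remainders: start with r₀ = 730 = a·1 + b·0 (s = 1, t = 0) and r₁ = 183 = a·0 + b·1 (s = 0, t = 1); each new remainder r_{k+1} = r_{k-1} − q_k·r_k inherits s_{k+1} = s_{k-1} − q_k·s_k, t_{k+1} = t_{k-1} − q_k·t_k, so r_k = a·s_k + b·t_k at every step:
  q = 3: r = 181, s = 1 − 3·0 = 1, t = 0 − 3·1 = -3  (check: 730·1 + 183·(-3) = 181)
  q = 1: r = 2, s = 0 − 1·1 = -1, t = 1 − 1·(-3) = 4  (check: 730·(-1) + 183·4 = 2)
  q = 90: r = 1, s = 1 − 90·(-1) = 91, t = -3 − 90·4 = -363  (check: 730·91 + 183·(-363) = 1)
The row with r = 1 (the gcd) gives the Bezout coefficients s = 91, t = -363.
Result: 730 · (91) + 183 · (-363) = 1.

gcd(730, 183) = 1; s = 91, t = -363 (check: 730·91 + 183·(-363) = 1).


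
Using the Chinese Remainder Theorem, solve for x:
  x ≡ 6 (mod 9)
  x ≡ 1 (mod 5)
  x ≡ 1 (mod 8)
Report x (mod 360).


Moduli 9, 5, 8 are pairwise coprime; by CRT there is a unique solution modulo M = 9 · 5 · 8 = 360.
Solve pairwise, accumulating the modulus:
  Start with x ≡ 6 (mod 9).
  Combine with x ≡ 1 (mod 5): since gcd(9, 5) = 1, we get a unique residue mod 45.
    Write x = 6 + 9·t and substitute into x ≡ 1 (mod 5): 9·t ≡ 1 − 6 = -5 (mod 5).
    Reduce coefficients mod 5: 4·t ≡ 0 (mod 5).
    The inverse of 4 mod 5 is 4 (since 4·4 = 16 = 3·5 + 1), so t ≡ 4·0 = 0 ≡ 0 (mod 5).
    Then x = 6 + 9·0 = 6, valid modulo lcm(9, 5) = 45: x ≡ 6 (mod 45).
  Combine with x ≡ 1 (mod 8): since gcd(45, 8) = 1, we get a unique residue mod 360.
    Write x = 6 + 45·t and substitute into x ≡ 1 (mod 8): 45·t ≡ 1 − 6 = -5 (mod 8).
    Reduce coefficients mod 8: 5·t ≡ 3 (mod 8).
    The inverse of 5 mod 8 is 5 (since 5·5 = 25 = 3·8 + 1), so t ≡ 5·3 = 15 ≡ 7 (mod 8).
    Then x = 6 + 45·7 = 321, valid modulo lcm(45, 8) = 360: x ≡ 321 (mod 360).
Verify: 321 mod 9 = 6 ✓, 321 mod 5 = 1 ✓, 321 mod 8 = 1 ✓.

x ≡ 321 (mod 360).


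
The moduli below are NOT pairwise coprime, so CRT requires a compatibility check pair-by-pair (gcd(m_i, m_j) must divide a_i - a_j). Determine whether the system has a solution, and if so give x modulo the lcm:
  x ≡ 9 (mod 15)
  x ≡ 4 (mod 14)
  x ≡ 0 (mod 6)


Moduli 15, 14, 6 are not pairwise coprime, so CRT works modulo lcm(m_i) when all pairwise compatibility conditions hold.
Pairwise compatibility: gcd(m_i, m_j) must divide a_i - a_j for every pair.
Merge one congruence at a time:
  Start: x ≡ 9 (mod 15).
  Combine with x ≡ 4 (mod 14): gcd(15, 14) = 1; 4 - 9 = -5, which IS divisible by 1, so compatible.
    Write x = 9 + 15·t and substitute into x ≡ 4 (mod 14): 15·t ≡ 4 − 9 = -5 (mod 14).
    Reduce coefficients mod 14: 1·t ≡ 9 (mod 14).
    So t ≡ 9 (mod 14).
    Then x = 9 + 15·9 = 144, valid modulo lcm(15, 14) = 210: x ≡ 144 (mod 210).
  Combine with x ≡ 0 (mod 6): gcd(210, 6) = 6; 0 - 144 = -144, which IS divisible by 6, so compatible.
    Write x = 144 + 210·t and substitute into x ≡ 0 (mod 6): 210·t ≡ 0 − 144 = -144 (mod 6).
    Divide the congruence (and modulus) by g = 6: 35·t ≡ -24 (mod 1).
    Modulo 1 every t works; take t = 0.
    Then x = 144 + 210·0 = 144, valid modulo lcm(210, 6) = 210: x ≡ 144 (mod 210).
Verify: 144 mod 15 = 9, 144 mod 14 = 4, 144 mod 6 = 0.

x ≡ 144 (mod 210).


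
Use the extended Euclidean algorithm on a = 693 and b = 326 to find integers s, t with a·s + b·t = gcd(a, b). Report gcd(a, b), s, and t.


Euclidean algorithm on (693, 326) — divide until remainder is 0:
  693 = 2 · 326 + 41
  326 = 7 · 41 + 39
  41 = 1 · 39 + 2
  39 = 19 · 2 + 1
  2 = 2 · 1 + 0
gcd(693, 326) = 1.
Track Bezout coefficients alongside the remainders: start with r₀ = 693 = a·1 + b·0 (s = 1, t = 0) and r₁ = 326 = a·0 + b·1 (s = 0, t = 1); each new remainder r_{k+1} = r_{k-1} − q_k·r_k inherits s_{k+1} = s_{k-1} − q_k·s_k, t_{k+1} = t_{k-1} − q_k·t_k, so r_k = a·s_k + b·t_k at every step:
  q = 2: r = 41, s = 1 − 2·0 = 1, t = 0 − 2·1 = -2  (check: 693·1 + 326·(-2) = 41)
  q = 7: r = 39, s = 0 − 7·1 = -7, t = 1 − 7·(-2) = 15  (check: 693·(-7) + 326·15 = 39)
  q = 1: r = 2, s = 1 − 1·(-7) = 8, t = -2 − 1·15 = -17  (check: 693·8 + 326·(-17) = 2)
  q = 19: r = 1, s = -7 − 19·8 = -159, t = 15 − 19·(-17) = 338  (check: 693·(-159) + 326·338 = 1)
The row with r = 1 (the gcd) gives the Bezout coefficients s = -159, t = 338.
Result: 693 · (-159) + 326 · (338) = 1.

gcd(693, 326) = 1; s = -159, t = 338 (check: 693·(-159) + 326·338 = 1).


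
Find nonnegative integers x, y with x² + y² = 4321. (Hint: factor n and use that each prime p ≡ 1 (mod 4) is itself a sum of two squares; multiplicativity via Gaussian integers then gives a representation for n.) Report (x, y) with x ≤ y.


Step 1: Factor n = 4321 = 29 · 149.
Step 2: Check the mod-4 condition on each prime factor: 29 ≡ 1 (mod 4), exponent 1; 149 ≡ 1 (mod 4), exponent 1.
All primes ≡ 3 (mod 4) appear to even exponent (or don't appear), so by the two-squares theorem n IS expressible as a sum of two squares.
Step 3: Build a representation. Here n = 29 · 149 is a product of primes ≡ 1 (mod 4). Each prime p ≡ 1 (mod 4) is itself a sum of two squares; find a² by testing p − a² for a perfect square:
  29: 29 − 1² = 28, 29 − 2² = 25 = 5² ⇒ 29 = 2² + 5².
  149: 149 − 1² = 148, 149 − 2² = 145, 149 − 3² = 140, 149 − 4² = 133, 149 − 5² = 124, 149 − 6² = 113, 149 − 7² = 100 = 10² ⇒ 149 = 7² + 10².
  Combine using the Brahmagupta–Fibonacci identity (a² + b²)(c² + d²) = (ac − bd)² + (ad + bc)² = (ac + bd)² + (ad − bc)²:
  29 · 149 = 4321: from (2² + 5²)(7² + 10²), take (2·7 − 5·10, 2·10 + 5·7) = (14 − 50, 20 + 35) = (-36, 55); dropping signs (only squares matter) gives (36, 55); check 36² + 55² = 1296 + 3025 = 4321 ✓.
Step 4: Order so x ≤ y and verify: 36² + 55² = 1296 + 3025 = 4321 = n. ✓

n = 4321 = 36² + 55² (one valid representation with x ≤ y).


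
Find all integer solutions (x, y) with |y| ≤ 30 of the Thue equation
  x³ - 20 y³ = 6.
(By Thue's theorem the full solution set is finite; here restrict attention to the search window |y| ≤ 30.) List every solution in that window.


The equation is x³ - 20y³ = 6. For fixed y, x³ = 20·y³ + 6, so a solution requires the RHS to be a perfect cube.
Strategy: iterate y from -30 to 30, compute RHS = 20·y³ + 6, and check whether it is a (positive or negative) perfect cube.
Check small values of y:
  y = 0: RHS = 6 is not a perfect cube.
  y = 1: RHS = 26 is not a perfect cube.
  y = -1: RHS = -14 is not a perfect cube.
  y = 2: RHS = 166 is not a perfect cube.
  y = -2: RHS = -154 is not a perfect cube.
  y = 3: RHS = 546 is not a perfect cube.
  y = -3: RHS = -534 is not a perfect cube.
Continuing the search up to |y| = 30 finds no solutions either.
No (x, y) in the scanned range satisfies the equation.

No integer solutions with |y| ≤ 30.


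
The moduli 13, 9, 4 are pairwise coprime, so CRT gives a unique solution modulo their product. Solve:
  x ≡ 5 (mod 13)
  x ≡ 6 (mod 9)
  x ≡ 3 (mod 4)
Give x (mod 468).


Moduli 13, 9, 4 are pairwise coprime; by CRT there is a unique solution modulo M = 13 · 9 · 4 = 468.
Solve pairwise, accumulating the modulus:
  Start with x ≡ 5 (mod 13).
  Combine with x ≡ 6 (mod 9): since gcd(13, 9) = 1, we get a unique residue mod 117.
    Write x = 5 + 13·t and substitute into x ≡ 6 (mod 9): 13·t ≡ 6 − 5 = 1 (mod 9).
    Reduce coefficients mod 9: 4·t ≡ 1 (mod 9).
    The inverse of 4 mod 9 is 7 (since 4·7 = 28 = 3·9 + 1), so t ≡ 7·1 = 7 ≡ 7 (mod 9).
    Then x = 5 + 13·7 = 96, valid modulo lcm(13, 9) = 117: x ≡ 96 (mod 117).
  Combine with x ≡ 3 (mod 4): since gcd(117, 4) = 1, we get a unique residue mod 468.
    Write x = 96 + 117·t and substitute into x ≡ 3 (mod 4): 117·t ≡ 3 − 96 = -93 (mod 4).
    Reduce coefficients mod 4: 1·t ≡ 3 (mod 4).
    So t ≡ 3 (mod 4).
    Then x = 96 + 117·3 = 447, valid modulo lcm(117, 4) = 468: x ≡ 447 (mod 468).
Verify: 447 mod 13 = 5 ✓, 447 mod 9 = 6 ✓, 447 mod 4 = 3 ✓.

x ≡ 447 (mod 468).


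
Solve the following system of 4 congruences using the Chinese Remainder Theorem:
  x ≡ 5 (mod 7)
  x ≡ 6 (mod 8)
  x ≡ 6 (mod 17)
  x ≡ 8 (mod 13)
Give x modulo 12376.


Product of moduli M = 7 · 8 · 17 · 13 = 12376.
Merge one congruence at a time:
  Start: x ≡ 5 (mod 7).
  Combine with x ≡ 6 (mod 8); new modulus lcm = 56.
    Write x = 5 + 7·t and substitute into x ≡ 6 (mod 8): 7·t ≡ 6 − 5 = 1 (mod 8).
    The inverse of 7 mod 8 is 7 (since 7·7 = 49 = 6·8 + 1), so t ≡ 7·1 = 7 ≡ 7 (mod 8).
    Then x = 5 + 7·7 = 54, valid modulo lcm(7, 8) = 56: x ≡ 54 (mod 56).
  Combine with x ≡ 6 (mod 17); new modulus lcm = 952.
    Write x = 54 + 56·t and substitute into x ≡ 6 (mod 17): 56·t ≡ 6 − 54 = -48 (mod 17).
    Reduce coefficients mod 17: 5·t ≡ 3 (mod 17).
    The inverse of 5 mod 17 is 7 (since 5·7 = 35 = 2·17 + 1), so t ≡ 7·3 = 21 ≡ 4 (mod 17).
    Then x = 54 + 56·4 = 278, valid modulo lcm(56, 17) = 952: x ≡ 278 (mod 952).
  Combine with x ≡ 8 (mod 13); new modulus lcm = 12376.
    Write x = 278 + 952·t and substitute into x ≡ 8 (mod 13): 952·t ≡ 8 − 278 = -270 (mod 13).
    Reduce coefficients mod 13: 3·t ≡ 3 (mod 13).
    The inverse of 3 mod 13 is 9 (since 3·9 = 27 = 2·13 + 1), so t ≡ 9·3 = 27 ≡ 1 (mod 13).
    Then x = 278 + 952·1 = 1230, valid modulo lcm(952, 13) = 12376: x ≡ 1230 (mod 12376).
Verify against each original: 1230 mod 7 = 5, 1230 mod 8 = 6, 1230 mod 17 = 6, 1230 mod 13 = 8.

x ≡ 1230 (mod 12376).


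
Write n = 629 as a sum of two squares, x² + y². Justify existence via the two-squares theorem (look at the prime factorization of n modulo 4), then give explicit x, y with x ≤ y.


Step 1: Factor n = 629 = 17 · 37.
Step 2: Check the mod-4 condition on each prime factor: 17 ≡ 1 (mod 4), exponent 1; 37 ≡ 1 (mod 4), exponent 1.
All primes ≡ 3 (mod 4) appear to even exponent (or don't appear), so by the two-squares theorem n IS expressible as a sum of two squares.
Step 3: Build a representation. Here n = 17 · 37 is a product of primes ≡ 1 (mod 4). Each prime p ≡ 1 (mod 4) is itself a sum of two squares; find a² by testing p − a² for a perfect square:
  17: 17 − 1² = 16 = 4² ⇒ 17 = 1² + 4².
  37: 37 − 1² = 36 = 6² ⇒ 37 = 1² + 6².
  Combine using the Brahmagupta–Fibonacci identity (a² + b²)(c² + d²) = (ac − bd)² + (ad + bc)² = (ac + bd)² + (ad − bc)²:
  17 · 37 = 629: from (1² + 4²)(1² + 6²), take (1·1 − 4·6, 1·6 + 4·1) = (1 − 24, 6 + 4) = (-23, 10); dropping signs (only squares matter) gives (23, 10); check 23² + 10² = 529 + 100 = 629 ✓.
Step 4: Order so x ≤ y and verify: 10² + 23² = 100 + 529 = 629 = n. ✓

n = 629 = 10² + 23² (one valid representation with x ≤ y).


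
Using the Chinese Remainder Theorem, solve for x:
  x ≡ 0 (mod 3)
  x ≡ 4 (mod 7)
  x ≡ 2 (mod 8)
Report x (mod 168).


Moduli 3, 7, 8 are pairwise coprime; by CRT there is a unique solution modulo M = 3 · 7 · 8 = 168.
Solve pairwise, accumulating the modulus:
  Start with x ≡ 0 (mod 3).
  Combine with x ≡ 4 (mod 7): since gcd(3, 7) = 1, we get a unique residue mod 21.
    Write x = 0 + 3·t and substitute into x ≡ 4 (mod 7): 3·t ≡ 4 − 0 = 4 (mod 7).
    The inverse of 3 mod 7 is 5 (since 3·5 = 15 = 2·7 + 1), so t ≡ 5·4 = 20 ≡ 6 (mod 7).
    Then x = 0 + 3·6 = 18, valid modulo lcm(3, 7) = 21: x ≡ 18 (mod 21).
  Combine with x ≡ 2 (mod 8): since gcd(21, 8) = 1, we get a unique residue mod 168.
    Write x = 18 + 21·t and substitute into x ≡ 2 (mod 8): 21·t ≡ 2 − 18 = -16 (mod 8).
    Reduce coefficients mod 8: 5·t ≡ 0 (mod 8).
    The inverse of 5 mod 8 is 5 (since 5·5 = 25 = 3·8 + 1), so t ≡ 5·0 = 0 ≡ 0 (mod 8).
    Then x = 18 + 21·0 = 18, valid modulo lcm(21, 8) = 168: x ≡ 18 (mod 168).
Verify: 18 mod 3 = 0 ✓, 18 mod 7 = 4 ✓, 18 mod 8 = 2 ✓.

x ≡ 18 (mod 168).


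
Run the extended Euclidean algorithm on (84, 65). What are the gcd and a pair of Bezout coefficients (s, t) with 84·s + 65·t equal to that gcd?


Euclidean algorithm on (84, 65) — divide until remainder is 0:
  84 = 1 · 65 + 19
  65 = 3 · 19 + 8
  19 = 2 · 8 + 3
  8 = 2 · 3 + 2
  3 = 1 · 2 + 1
  2 = 2 · 1 + 0
gcd(84, 65) = 1.
Track Bezout coefficients alongside the remainders: start with r₀ = 84 = a·1 + b·0 (s = 1, t = 0) and r₁ = 65 = a·0 + b·1 (s = 0, t = 1); each new remainder r_{k+1} = r_{k-1} − q_k·r_k inherits s_{k+1} = s_{k-1} − q_k·s_k, t_{k+1} = t_{k-1} − q_k·t_k, so r_k = a·s_k + b·t_k at every step:
  q = 1: r = 19, s = 1 − 1·0 = 1, t = 0 − 1·1 = -1  (check: 84·1 + 65·(-1) = 19)
  q = 3: r = 8, s = 0 − 3·1 = -3, t = 1 − 3·(-1) = 4  (check: 84·(-3) + 65·4 = 8)
  q = 2: r = 3, s = 1 − 2·(-3) = 7, t = -1 − 2·4 = -9  (check: 84·7 + 65·(-9) = 3)
  q = 2: r = 2, s = -3 − 2·7 = -17, t = 4 − 2·(-9) = 22  (check: 84·(-17) + 65·22 = 2)
  q = 1: r = 1, s = 7 − 1·(-17) = 24, t = -9 − 1·22 = -31  (check: 84·24 + 65·(-31) = 1)
The row with r = 1 (the gcd) gives the Bezout coefficients s = 24, t = -31.
Result: 84 · (24) + 65 · (-31) = 1.

gcd(84, 65) = 1; s = 24, t = -31 (check: 84·24 + 65·(-31) = 1).


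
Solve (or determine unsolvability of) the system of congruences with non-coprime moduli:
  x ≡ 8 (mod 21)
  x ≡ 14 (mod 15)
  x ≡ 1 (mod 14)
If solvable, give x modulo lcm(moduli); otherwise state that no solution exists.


Moduli 21, 15, 14 are not pairwise coprime, so CRT works modulo lcm(m_i) when all pairwise compatibility conditions hold.
Pairwise compatibility: gcd(m_i, m_j) must divide a_i - a_j for every pair.
Merge one congruence at a time:
  Start: x ≡ 8 (mod 21).
  Combine with x ≡ 14 (mod 15): gcd(21, 15) = 3; 14 - 8 = 6, which IS divisible by 3, so compatible.
    Write x = 8 + 21·t and substitute into x ≡ 14 (mod 15): 21·t ≡ 14 − 8 = 6 (mod 15).
    Divide the congruence (and modulus) by g = 3: 7·t ≡ 2 (mod 5).
    Reduce coefficients mod 5: 2·t ≡ 2 (mod 5).
    The inverse of 2 mod 5 is 3 (since 2·3 = 6 = 1·5 + 1), so t ≡ 3·2 = 6 ≡ 1 (mod 5).
    Then x = 8 + 21·1 = 29, valid modulo lcm(21, 15) = 105: x ≡ 29 (mod 105).
  Combine with x ≡ 1 (mod 14): gcd(105, 14) = 7; 1 - 29 = -28, which IS divisible by 7, so compatible.
    Write x = 29 + 105·t and substitute into x ≡ 1 (mod 14): 105·t ≡ 1 − 29 = -28 (mod 14).
    Divide the congruence (and modulus) by g = 7: 15·t ≡ -4 (mod 2).
    Reduce coefficients mod 2: 1·t ≡ 0 (mod 2).
    So t ≡ 0 (mod 2).
    Then x = 29 + 105·0 = 29, valid modulo lcm(105, 14) = 210: x ≡ 29 (mod 210).
Verify: 29 mod 21 = 8, 29 mod 15 = 14, 29 mod 14 = 1.

x ≡ 29 (mod 210).


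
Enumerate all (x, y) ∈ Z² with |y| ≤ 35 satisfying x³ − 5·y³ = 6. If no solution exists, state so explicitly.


The equation is x³ - 5y³ = 6. For fixed y, x³ = 5·y³ + 6, so a solution requires the RHS to be a perfect cube.
Strategy: iterate y from -35 to 35, compute RHS = 5·y³ + 6, and check whether it is a (positive or negative) perfect cube.
Check small values of y:
  y = 0: RHS = 6 is not a perfect cube.
  y = 1: RHS = 11 is not a perfect cube.
  y = -1: RHS = 1 = (1)³ ⇒ x = 1 works.
  y = 2: RHS = 46 is not a perfect cube.
  y = -2: RHS = -34 is not a perfect cube.
  y = 3: RHS = 141 is not a perfect cube.
  y = -3: RHS = -129 is not a perfect cube.
Continuing the search up to |y| = 35 finds no further solutions beyond those listed.
Collected solutions: (1, -1).

Solutions (with |y| ≤ 35): (1, -1).


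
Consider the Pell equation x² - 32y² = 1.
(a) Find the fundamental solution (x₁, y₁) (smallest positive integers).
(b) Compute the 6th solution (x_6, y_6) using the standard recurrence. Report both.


Step 1: Find the fundamental solution (x₁, y₁) of x² - 32y² = 1.
  Expand √32 as a continued fraction. a₀ = ⌊√32⌋ = 5; iterate m_{k+1} = d_k·a_k − m_k, d_{k+1} = (32 − m_{k+1}²)/d_k, a_{k+1} = ⌊(a₀ + m_{k+1})/d_{k+1}⌋ (starting m₀ = 0, d₀ = 1), with convergents p_k = a_k·p_{k-1} + p_{k-2}, q_k = a_k·q_{k-1} + q_{k-2} (p₋₁ = 1, q₋₁ = 0):
  k = 0: a₀ = 5; p₀/q₀ = 5/1; p₀² − 32·q₀² = 25 − 32 = -7.
  k = 1: m = 5, d = 7, a = ⌊(5 + 5)/7⌋ = 1; p/q = (1·5 + 1)/(1·1 + 0) = 6/1; p² − 32·q² = 36 − 32 = 4.
  k = 2: m = 2, d = 4, a = ⌊(5 + 2)/4⌋ = 1; p/q = (1·6 + 5)/(1·1 + 1) = 11/2; p² − 32·q² = 121 − 128 = -7.
  k = 3: m = 2, d = 7, a = ⌊(5 + 2)/7⌋ = 1; p/q = (1·11 + 6)/(1·2 + 1) = 17/3; p² − 32·q² = 289 − 288 = 1.
  The first convergent with p² − 32·q² = 1 gives the fundamental solution (x₁, y₁) = (17, 3).
Step 2: Apply the recurrence (x_{n+1}, y_{n+1}) = (x₁x_n + 32y₁y_n, x₁y_n + y₁x_n) repeatedly.
  From (x_1, y_1) = (17, 3): x_2 = 17·17 + 32·3·3 = 577; y_2 = 17·3 + 3·17 = 102.
  From (x_2, y_2) = (577, 102): x_3 = 17·577 + 32·3·102 = 19601; y_3 = 17·102 + 3·577 = 3465.
  From (x_3, y_3) = (19601, 3465): x_4 = 17·19601 + 32·3·3465 = 665857; y_4 = 17·3465 + 3·19601 = 117708.
  From (x_4, y_4) = (665857, 117708): x_5 = 17·665857 + 32·3·117708 = 22619537; y_5 = 17·117708 + 3·665857 = 3998607.
  From (x_5, y_5) = (22619537, 3998607): x_6 = 17·22619537 + 32·3·3998607 = 768398401; y_6 = 17·3998607 + 3·22619537 = 135834930.
Step 3: Verify x_6² - 32·y_6² = 590436102659356801 - 590436102659356800 = 1 (should be 1). ✓

(x_1, y_1) = (17, 3); (x_6, y_6) = (768398401, 135834930).


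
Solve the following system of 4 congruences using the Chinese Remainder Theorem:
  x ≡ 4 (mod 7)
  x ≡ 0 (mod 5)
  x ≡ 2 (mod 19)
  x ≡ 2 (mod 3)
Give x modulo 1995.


Product of moduli M = 7 · 5 · 19 · 3 = 1995.
Merge one congruence at a time:
  Start: x ≡ 4 (mod 7).
  Combine with x ≡ 0 (mod 5); new modulus lcm = 35.
    Write x = 4 + 7·t and substitute into x ≡ 0 (mod 5): 7·t ≡ 0 − 4 = -4 (mod 5).
    Reduce coefficients mod 5: 2·t ≡ 1 (mod 5).
    The inverse of 2 mod 5 is 3 (since 2·3 = 6 = 1·5 + 1), so t ≡ 3·1 = 3 ≡ 3 (mod 5).
    Then x = 4 + 7·3 = 25, valid modulo lcm(7, 5) = 35: x ≡ 25 (mod 35).
  Combine with x ≡ 2 (mod 19); new modulus lcm = 665.
    Write x = 25 + 35·t and substitute into x ≡ 2 (mod 19): 35·t ≡ 2 − 25 = -23 (mod 19).
    Reduce coefficients mod 19: 16·t ≡ 15 (mod 19).
    The inverse of 16 mod 19 is 6 (since 16·6 = 96 = 5·19 + 1), so t ≡ 6·15 = 90 ≡ 14 (mod 19).
    Then x = 25 + 35·14 = 515, valid modulo lcm(35, 19) = 665: x ≡ 515 (mod 665).
  Combine with x ≡ 2 (mod 3); new modulus lcm = 1995.
    Write x = 515 + 665·t and substitute into x ≡ 2 (mod 3): 665·t ≡ 2 − 515 = -513 (mod 3).
    Reduce coefficients mod 3: 2·t ≡ 0 (mod 3).
    The inverse of 2 mod 3 is 2 (since 2·2 = 4 = 1·3 + 1), so t ≡ 2·0 = 0 ≡ 0 (mod 3).
    Then x = 515 + 665·0 = 515, valid modulo lcm(665, 3) = 1995: x ≡ 515 (mod 1995).
Verify against each original: 515 mod 7 = 4, 515 mod 5 = 0, 515 mod 19 = 2, 515 mod 3 = 2.

x ≡ 515 (mod 1995).


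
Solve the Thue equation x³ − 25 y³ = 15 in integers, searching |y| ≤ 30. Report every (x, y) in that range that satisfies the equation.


The equation is x³ - 25y³ = 15. For fixed y, x³ = 25·y³ + 15, so a solution requires the RHS to be a perfect cube.
Strategy: iterate y from -30 to 30, compute RHS = 25·y³ + 15, and check whether it is a (positive or negative) perfect cube.
Check small values of y:
  y = 0: RHS = 15 is not a perfect cube.
  y = 1: RHS = 40 is not a perfect cube.
  y = -1: RHS = -10 is not a perfect cube.
  y = 2: RHS = 215 is not a perfect cube.
  y = -2: RHS = -185 is not a perfect cube.
  y = 3: RHS = 690 is not a perfect cube.
  y = -3: RHS = -660 is not a perfect cube.
Continuing the search up to |y| = 30 finds no solutions either.
No (x, y) in the scanned range satisfies the equation.

No integer solutions with |y| ≤ 30.


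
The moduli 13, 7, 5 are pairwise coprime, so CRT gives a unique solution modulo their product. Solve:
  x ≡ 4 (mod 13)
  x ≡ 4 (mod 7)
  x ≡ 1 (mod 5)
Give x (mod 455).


Moduli 13, 7, 5 are pairwise coprime; by CRT there is a unique solution modulo M = 13 · 7 · 5 = 455.
Solve pairwise, accumulating the modulus:
  Start with x ≡ 4 (mod 13).
  Combine with x ≡ 4 (mod 7): since gcd(13, 7) = 1, we get a unique residue mod 91.
    Write x = 4 + 13·t and substitute into x ≡ 4 (mod 7): 13·t ≡ 4 − 4 = 0 (mod 7).
    Reduce coefficients mod 7: 6·t ≡ 0 (mod 7).
    The inverse of 6 mod 7 is 6 (since 6·6 = 36 = 5·7 + 1), so t ≡ 6·0 = 0 ≡ 0 (mod 7).
    Then x = 4 + 13·0 = 4, valid modulo lcm(13, 7) = 91: x ≡ 4 (mod 91).
  Combine with x ≡ 1 (mod 5): since gcd(91, 5) = 1, we get a unique residue mod 455.
    Write x = 4 + 91·t and substitute into x ≡ 1 (mod 5): 91·t ≡ 1 − 4 = -3 (mod 5).
    Reduce coefficients mod 5: 1·t ≡ 2 (mod 5).
    So t ≡ 2 (mod 5).
    Then x = 4 + 91·2 = 186, valid modulo lcm(91, 5) = 455: x ≡ 186 (mod 455).
Verify: 186 mod 13 = 4 ✓, 186 mod 7 = 4 ✓, 186 mod 5 = 1 ✓.

x ≡ 186 (mod 455).


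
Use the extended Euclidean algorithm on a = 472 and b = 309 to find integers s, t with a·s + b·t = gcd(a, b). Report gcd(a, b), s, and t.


Euclidean algorithm on (472, 309) — divide until remainder is 0:
  472 = 1 · 309 + 163
  309 = 1 · 163 + 146
  163 = 1 · 146 + 17
  146 = 8 · 17 + 10
  17 = 1 · 10 + 7
  10 = 1 · 7 + 3
  7 = 2 · 3 + 1
  3 = 3 · 1 + 0
gcd(472, 309) = 1.
Track Bezout coefficients alongside the remainders: start with r₀ = 472 = a·1 + b·0 (s = 1, t = 0) and r₁ = 309 = a·0 + b·1 (s = 0, t = 1); each new remainder r_{k+1} = r_{k-1} − q_k·r_k inherits s_{k+1} = s_{k-1} − q_k·s_k, t_{k+1} = t_{k-1} − q_k·t_k, so r_k = a·s_k + b·t_k at every step:
  q = 1: r = 163, s = 1 − 1·0 = 1, t = 0 − 1·1 = -1  (check: 472·1 + 309·(-1) = 163)
  q = 1: r = 146, s = 0 − 1·1 = -1, t = 1 − 1·(-1) = 2  (check: 472·(-1) + 309·2 = 146)
  q = 1: r = 17, s = 1 − 1·(-1) = 2, t = -1 − 1·2 = -3  (check: 472·2 + 309·(-3) = 17)
  q = 8: r = 10, s = -1 − 8·2 = -17, t = 2 − 8·(-3) = 26  (check: 472·(-17) + 309·26 = 10)
  q = 1: r = 7, s = 2 − 1·(-17) = 19, t = -3 − 1·26 = -29  (check: 472·19 + 309·(-29) = 7)
  q = 1: r = 3, s = -17 − 1·19 = -36, t = 26 − 1·(-29) = 55  (check: 472·(-36) + 309·55 = 3)
  q = 2: r = 1, s = 19 − 2·(-36) = 91, t = -29 − 2·55 = -139  (check: 472·91 + 309·(-139) = 1)
The row with r = 1 (the gcd) gives the Bezout coefficients s = 91, t = -139.
Result: 472 · (91) + 309 · (-139) = 1.

gcd(472, 309) = 1; s = 91, t = -139 (check: 472·91 + 309·(-139) = 1).


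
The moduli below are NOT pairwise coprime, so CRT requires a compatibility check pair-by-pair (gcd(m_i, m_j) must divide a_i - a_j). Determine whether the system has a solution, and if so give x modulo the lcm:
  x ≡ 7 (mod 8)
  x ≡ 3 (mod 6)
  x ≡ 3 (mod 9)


Moduli 8, 6, 9 are not pairwise coprime, so CRT works modulo lcm(m_i) when all pairwise compatibility conditions hold.
Pairwise compatibility: gcd(m_i, m_j) must divide a_i - a_j for every pair.
Merge one congruence at a time:
  Start: x ≡ 7 (mod 8).
  Combine with x ≡ 3 (mod 6): gcd(8, 6) = 2; 3 - 7 = -4, which IS divisible by 2, so compatible.
    Write x = 7 + 8·t and substitute into x ≡ 3 (mod 6): 8·t ≡ 3 − 7 = -4 (mod 6).
    Divide the congruence (and modulus) by g = 2: 4·t ≡ -2 (mod 3).
    Reduce coefficients mod 3: 1·t ≡ 1 (mod 3).
    So t ≡ 1 (mod 3).
    Then x = 7 + 8·1 = 15, valid modulo lcm(8, 6) = 24: x ≡ 15 (mod 24).
  Combine with x ≡ 3 (mod 9): gcd(24, 9) = 3; 3 - 15 = -12, which IS divisible by 3, so compatible.
    Write x = 15 + 24·t and substitute into x ≡ 3 (mod 9): 24·t ≡ 3 − 15 = -12 (mod 9).
    Divide the congruence (and modulus) by g = 3: 8·t ≡ -4 (mod 3).
    Reduce coefficients mod 3: 2·t ≡ 2 (mod 3).
    The inverse of 2 mod 3 is 2 (since 2·2 = 4 = 1·3 + 1), so t ≡ 2·2 = 4 ≡ 1 (mod 3).
    Then x = 15 + 24·1 = 39, valid modulo lcm(24, 9) = 72: x ≡ 39 (mod 72).
Verify: 39 mod 8 = 7, 39 mod 6 = 3, 39 mod 9 = 3.

x ≡ 39 (mod 72).


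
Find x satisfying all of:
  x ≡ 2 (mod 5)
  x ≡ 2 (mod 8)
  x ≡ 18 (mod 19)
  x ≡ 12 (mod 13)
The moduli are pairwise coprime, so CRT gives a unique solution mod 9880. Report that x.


Product of moduli M = 5 · 8 · 19 · 13 = 9880.
Merge one congruence at a time:
  Start: x ≡ 2 (mod 5).
  Combine with x ≡ 2 (mod 8); new modulus lcm = 40.
    Write x = 2 + 5·t and substitute into x ≡ 2 (mod 8): 5·t ≡ 2 − 2 = 0 (mod 8).
    The inverse of 5 mod 8 is 5 (since 5·5 = 25 = 3·8 + 1), so t ≡ 5·0 = 0 ≡ 0 (mod 8).
    Then x = 2 + 5·0 = 2, valid modulo lcm(5, 8) = 40: x ≡ 2 (mod 40).
  Combine with x ≡ 18 (mod 19); new modulus lcm = 760.
    Write x = 2 + 40·t and substitute into x ≡ 18 (mod 19): 40·t ≡ 18 − 2 = 16 (mod 19).
    Reduce coefficients mod 19: 2·t ≡ 16 (mod 19).
    The inverse of 2 mod 19 is 10 (since 2·10 = 20 = 1·19 + 1), so t ≡ 10·16 = 160 ≡ 8 (mod 19).
    Then x = 2 + 40·8 = 322, valid modulo lcm(40, 19) = 760: x ≡ 322 (mod 760).
  Combine with x ≡ 12 (mod 13); new modulus lcm = 9880.
    Write x = 322 + 760·t and substitute into x ≡ 12 (mod 13): 760·t ≡ 12 − 322 = -310 (mod 13).
    Reduce coefficients mod 13: 6·t ≡ 2 (mod 13).
    The inverse of 6 mod 13 is 11 (since 6·11 = 66 = 5·13 + 1), so t ≡ 11·2 = 22 ≡ 9 (mod 13).
    Then x = 322 + 760·9 = 7162, valid modulo lcm(760, 13) = 9880: x ≡ 7162 (mod 9880).
Verify against each original: 7162 mod 5 = 2, 7162 mod 8 = 2, 7162 mod 19 = 18, 7162 mod 13 = 12.

x ≡ 7162 (mod 9880).


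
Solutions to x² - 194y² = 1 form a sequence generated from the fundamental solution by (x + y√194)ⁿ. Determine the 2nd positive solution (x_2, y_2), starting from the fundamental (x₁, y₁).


Step 1: Find the fundamental solution (x₁, y₁) of x² - 194y² = 1.
  Expand √194 as a continued fraction. a₀ = ⌊√194⌋ = 13; iterate m_{k+1} = d_k·a_k − m_k, d_{k+1} = (194 − m_{k+1}²)/d_k, a_{k+1} = ⌊(a₀ + m_{k+1})/d_{k+1}⌋ (starting m₀ = 0, d₀ = 1), with convergents p_k = a_k·p_{k-1} + p_{k-2}, q_k = a_k·q_{k-1} + q_{k-2} (p₋₁ = 1, q₋₁ = 0):
  k = 0: a₀ = 13; p₀/q₀ = 13/1; p₀² − 194·q₀² = 169 − 194 = -25.
  k = 1: m = 13, d = 25, a = ⌊(13 + 13)/25⌋ = 1; p/q = (1·13 + 1)/(1·1 + 0) = 14/1; p² − 194·q² = 196 − 194 = 2.
  k = 2: m = 12, d = 2, a = ⌊(13 + 12)/2⌋ = 12; p/q = (12·14 + 13)/(12·1 + 1) = 181/13; p² − 194·q² = 32761 − 32786 = -25.
  k = 3: m = 12, d = 25, a = ⌊(13 + 12)/25⌋ = 1; p/q = (1·181 + 14)/(1·13 + 1) = 195/14; p² − 194·q² = 38025 − 38024 = 1.
  The first convergent with p² − 194·q² = 1 gives the fundamental solution (x₁, y₁) = (195, 14).
Step 2: Apply the recurrence (x_{n+1}, y_{n+1}) = (x₁x_n + 194y₁y_n, x₁y_n + y₁x_n) repeatedly.
  From (x_1, y_1) = (195, 14): x_2 = 195·195 + 194·14·14 = 76049; y_2 = 195·14 + 14·195 = 5460.
Step 3: Verify x_2² - 194·y_2² = 5783450401 - 5783450400 = 1 (should be 1). ✓

(x_1, y_1) = (195, 14); (x_2, y_2) = (76049, 5460).


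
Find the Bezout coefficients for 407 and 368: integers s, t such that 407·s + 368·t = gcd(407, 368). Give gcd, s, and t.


Euclidean algorithm on (407, 368) — divide until remainder is 0:
  407 = 1 · 368 + 39
  368 = 9 · 39 + 17
  39 = 2 · 17 + 5
  17 = 3 · 5 + 2
  5 = 2 · 2 + 1
  2 = 2 · 1 + 0
gcd(407, 368) = 1.
Track Bezout coefficients alongside the remainders: start with r₀ = 407 = a·1 + b·0 (s = 1, t = 0) and r₁ = 368 = a·0 + b·1 (s = 0, t = 1); each new remainder r_{k+1} = r_{k-1} − q_k·r_k inherits s_{k+1} = s_{k-1} − q_k·s_k, t_{k+1} = t_{k-1} − q_k·t_k, so r_k = a·s_k + b·t_k at every step:
  q = 1: r = 39, s = 1 − 1·0 = 1, t = 0 − 1·1 = -1  (check: 407·1 + 368·(-1) = 39)
  q = 9: r = 17, s = 0 − 9·1 = -9, t = 1 − 9·(-1) = 10  (check: 407·(-9) + 368·10 = 17)
  q = 2: r = 5, s = 1 − 2·(-9) = 19, t = -1 − 2·10 = -21  (check: 407·19 + 368·(-21) = 5)
  q = 3: r = 2, s = -9 − 3·19 = -66, t = 10 − 3·(-21) = 73  (check: 407·(-66) + 368·73 = 2)
  q = 2: r = 1, s = 19 − 2·(-66) = 151, t = -21 − 2·73 = -167  (check: 407·151 + 368·(-167) = 1)
The row with r = 1 (the gcd) gives the Bezout coefficients s = 151, t = -167.
Result: 407 · (151) + 368 · (-167) = 1.

gcd(407, 368) = 1; s = 151, t = -167 (check: 407·151 + 368·(-167) = 1).


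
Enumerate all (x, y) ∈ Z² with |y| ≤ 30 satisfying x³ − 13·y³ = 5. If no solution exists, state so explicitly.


The equation is x³ - 13y³ = 5. For fixed y, x³ = 13·y³ + 5, so a solution requires the RHS to be a perfect cube.
Strategy: iterate y from -30 to 30, compute RHS = 13·y³ + 5, and check whether it is a (positive or negative) perfect cube.
Check small values of y:
  y = 0: RHS = 5 is not a perfect cube.
  y = 1: RHS = 18 is not a perfect cube.
  y = -1: RHS = -8 = (-2)³ ⇒ x = -2 works.
  y = 2: RHS = 109 is not a perfect cube.
  y = -2: RHS = -99 is not a perfect cube.
  y = 3: RHS = 356 is not a perfect cube.
  y = -3: RHS = -346 is not a perfect cube.
Continuing the search up to |y| = 30 finds no further solutions beyond those listed.
Collected solutions: (-2, -1).

Solutions (with |y| ≤ 30): (-2, -1).


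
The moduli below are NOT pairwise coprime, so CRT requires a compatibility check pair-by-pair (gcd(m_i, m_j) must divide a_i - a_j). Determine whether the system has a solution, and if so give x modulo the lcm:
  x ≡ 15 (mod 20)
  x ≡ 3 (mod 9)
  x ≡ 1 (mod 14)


Moduli 20, 9, 14 are not pairwise coprime, so CRT works modulo lcm(m_i) when all pairwise compatibility conditions hold.
Pairwise compatibility: gcd(m_i, m_j) must divide a_i - a_j for every pair.
Merge one congruence at a time:
  Start: x ≡ 15 (mod 20).
  Combine with x ≡ 3 (mod 9): gcd(20, 9) = 1; 3 - 15 = -12, which IS divisible by 1, so compatible.
    Write x = 15 + 20·t and substitute into x ≡ 3 (mod 9): 20·t ≡ 3 − 15 = -12 (mod 9).
    Reduce coefficients mod 9: 2·t ≡ 6 (mod 9).
    The inverse of 2 mod 9 is 5 (since 2·5 = 10 = 1·9 + 1), so t ≡ 5·6 = 30 ≡ 3 (mod 9).
    Then x = 15 + 20·3 = 75, valid modulo lcm(20, 9) = 180: x ≡ 75 (mod 180).
  Combine with x ≡ 1 (mod 14): gcd(180, 14) = 2; 1 - 75 = -74, which IS divisible by 2, so compatible.
    Write x = 75 + 180·t and substitute into x ≡ 1 (mod 14): 180·t ≡ 1 − 75 = -74 (mod 14).
    Divide the congruence (and modulus) by g = 2: 90·t ≡ -37 (mod 7).
    Reduce coefficients mod 7: 6·t ≡ 5 (mod 7).
    The inverse of 6 mod 7 is 6 (since 6·6 = 36 = 5·7 + 1), so t ≡ 6·5 = 30 ≡ 2 (mod 7).
    Then x = 75 + 180·2 = 435, valid modulo lcm(180, 14) = 1260: x ≡ 435 (mod 1260).
Verify: 435 mod 20 = 15, 435 mod 9 = 3, 435 mod 14 = 1.

x ≡ 435 (mod 1260).


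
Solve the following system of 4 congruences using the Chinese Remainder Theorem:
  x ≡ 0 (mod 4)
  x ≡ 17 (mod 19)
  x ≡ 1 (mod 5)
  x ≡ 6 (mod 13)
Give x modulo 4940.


Product of moduli M = 4 · 19 · 5 · 13 = 4940.
Merge one congruence at a time:
  Start: x ≡ 0 (mod 4).
  Combine with x ≡ 17 (mod 19); new modulus lcm = 76.
    Write x = 0 + 4·t and substitute into x ≡ 17 (mod 19): 4·t ≡ 17 − 0 = 17 (mod 19).
    The inverse of 4 mod 19 is 5 (since 4·5 = 20 = 1·19 + 1), so t ≡ 5·17 = 85 ≡ 9 (mod 19).
    Then x = 0 + 4·9 = 36, valid modulo lcm(4, 19) = 76: x ≡ 36 (mod 76).
  Combine with x ≡ 1 (mod 5); new modulus lcm = 380.
    Write x = 36 + 76·t and substitute into x ≡ 1 (mod 5): 76·t ≡ 1 − 36 = -35 (mod 5).
    Reduce coefficients mod 5: 1·t ≡ 0 (mod 5).
    So t ≡ 0 (mod 5).
    Then x = 36 + 76·0 = 36, valid modulo lcm(76, 5) = 380: x ≡ 36 (mod 380).
  Combine with x ≡ 6 (mod 13); new modulus lcm = 4940.
    Write x = 36 + 380·t and substitute into x ≡ 6 (mod 13): 380·t ≡ 6 − 36 = -30 (mod 13).
    Reduce coefficients mod 13: 3·t ≡ 9 (mod 13).
    The inverse of 3 mod 13 is 9 (since 3·9 = 27 = 2·13 + 1), so t ≡ 9·9 = 81 ≡ 3 (mod 13).
    Then x = 36 + 380·3 = 1176, valid modulo lcm(380, 13) = 4940: x ≡ 1176 (mod 4940).
Verify against each original: 1176 mod 4 = 0, 1176 mod 19 = 17, 1176 mod 5 = 1, 1176 mod 13 = 6.

x ≡ 1176 (mod 4940).


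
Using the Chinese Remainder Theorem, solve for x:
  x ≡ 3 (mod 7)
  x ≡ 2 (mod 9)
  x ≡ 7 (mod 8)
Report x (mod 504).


Moduli 7, 9, 8 are pairwise coprime; by CRT there is a unique solution modulo M = 7 · 9 · 8 = 504.
Solve pairwise, accumulating the modulus:
  Start with x ≡ 3 (mod 7).
  Combine with x ≡ 2 (mod 9): since gcd(7, 9) = 1, we get a unique residue mod 63.
    Write x = 3 + 7·t and substitute into x ≡ 2 (mod 9): 7·t ≡ 2 − 3 = -1 (mod 9).
    Reduce coefficients mod 9: 7·t ≡ 8 (mod 9).
    The inverse of 7 mod 9 is 4 (since 7·4 = 28 = 3·9 + 1), so t ≡ 4·8 = 32 ≡ 5 (mod 9).
    Then x = 3 + 7·5 = 38, valid modulo lcm(7, 9) = 63: x ≡ 38 (mod 63).
  Combine with x ≡ 7 (mod 8): since gcd(63, 8) = 1, we get a unique residue mod 504.
    Write x = 38 + 63·t and substitute into x ≡ 7 (mod 8): 63·t ≡ 7 − 38 = -31 (mod 8).
    Reduce coefficients mod 8: 7·t ≡ 1 (mod 8).
    The inverse of 7 mod 8 is 7 (since 7·7 = 49 = 6·8 + 1), so t ≡ 7·1 = 7 ≡ 7 (mod 8).
    Then x = 38 + 63·7 = 479, valid modulo lcm(63, 8) = 504: x ≡ 479 (mod 504).
Verify: 479 mod 7 = 3 ✓, 479 mod 9 = 2 ✓, 479 mod 8 = 7 ✓.

x ≡ 479 (mod 504).


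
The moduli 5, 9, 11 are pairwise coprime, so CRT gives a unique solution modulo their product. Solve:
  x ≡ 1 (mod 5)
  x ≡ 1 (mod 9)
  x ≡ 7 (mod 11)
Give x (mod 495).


Moduli 5, 9, 11 are pairwise coprime; by CRT there is a unique solution modulo M = 5 · 9 · 11 = 495.
Solve pairwise, accumulating the modulus:
  Start with x ≡ 1 (mod 5).
  Combine with x ≡ 1 (mod 9): since gcd(5, 9) = 1, we get a unique residue mod 45.
    Write x = 1 + 5·t and substitute into x ≡ 1 (mod 9): 5·t ≡ 1 − 1 = 0 (mod 9).
    The inverse of 5 mod 9 is 2 (since 5·2 = 10 = 1·9 + 1), so t ≡ 2·0 = 0 ≡ 0 (mod 9).
    Then x = 1 + 5·0 = 1, valid modulo lcm(5, 9) = 45: x ≡ 1 (mod 45).
  Combine with x ≡ 7 (mod 11): since gcd(45, 11) = 1, we get a unique residue mod 495.
    Write x = 1 + 45·t and substitute into x ≡ 7 (mod 11): 45·t ≡ 7 − 1 = 6 (mod 11).
    Reduce coefficients mod 11: 1·t ≡ 6 (mod 11).
    So t ≡ 6 (mod 11).
    Then x = 1 + 45·6 = 271, valid modulo lcm(45, 11) = 495: x ≡ 271 (mod 495).
Verify: 271 mod 5 = 1 ✓, 271 mod 9 = 1 ✓, 271 mod 11 = 7 ✓.

x ≡ 271 (mod 495).


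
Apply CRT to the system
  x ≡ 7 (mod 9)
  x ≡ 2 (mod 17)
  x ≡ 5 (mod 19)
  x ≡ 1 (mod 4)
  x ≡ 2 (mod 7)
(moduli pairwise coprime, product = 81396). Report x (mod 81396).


Product of moduli M = 9 · 17 · 19 · 4 · 7 = 81396.
Merge one congruence at a time:
  Start: x ≡ 7 (mod 9).
  Combine with x ≡ 2 (mod 17); new modulus lcm = 153.
    Write x = 7 + 9·t and substitute into x ≡ 2 (mod 17): 9·t ≡ 2 − 7 = -5 (mod 17).
    Reduce coefficients mod 17: 9·t ≡ 12 (mod 17).
    The inverse of 9 mod 17 is 2 (since 9·2 = 18 = 1·17 + 1), so t ≡ 2·12 = 24 ≡ 7 (mod 17).
    Then x = 7 + 9·7 = 70, valid modulo lcm(9, 17) = 153: x ≡ 70 (mod 153).
  Combine with x ≡ 5 (mod 19); new modulus lcm = 2907.
    Write x = 70 + 153·t and substitute into x ≡ 5 (mod 19): 153·t ≡ 5 − 70 = -65 (mod 19).
    Reduce coefficients mod 19: 1·t ≡ 11 (mod 19).
    So t ≡ 11 (mod 19).
    Then x = 70 + 153·11 = 1753, valid modulo lcm(153, 19) = 2907: x ≡ 1753 (mod 2907).
  Combine with x ≡ 1 (mod 4); new modulus lcm = 11628.
    Write x = 1753 + 2907·t and substitute into x ≡ 1 (mod 4): 2907·t ≡ 1 − 1753 = -1752 (mod 4).
    Reduce coefficients mod 4: 3·t ≡ 0 (mod 4).
    The inverse of 3 mod 4 is 3 (since 3·3 = 9 = 2·4 + 1), so t ≡ 3·0 = 0 ≡ 0 (mod 4).
    Then x = 1753 + 2907·0 = 1753, valid modulo lcm(2907, 4) = 11628: x ≡ 1753 (mod 11628).
  Combine with x ≡ 2 (mod 7); new modulus lcm = 81396.
    Write x = 1753 + 11628·t and substitute into x ≡ 2 (mod 7): 11628·t ≡ 2 − 1753 = -1751 (mod 7).
    Reduce coefficients mod 7: 1·t ≡ 6 (mod 7).
    So t ≡ 6 (mod 7).
    Then x = 1753 + 11628·6 = 71521, valid modulo lcm(11628, 7) = 81396: x ≡ 71521 (mod 81396).
Verify against each original: 71521 mod 9 = 7, 71521 mod 17 = 2, 71521 mod 19 = 5, 71521 mod 4 = 1, 71521 mod 7 = 2.

x ≡ 71521 (mod 81396).


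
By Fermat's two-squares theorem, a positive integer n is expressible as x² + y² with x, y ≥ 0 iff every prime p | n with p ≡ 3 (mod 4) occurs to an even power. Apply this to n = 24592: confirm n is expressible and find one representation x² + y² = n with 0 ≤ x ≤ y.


Step 1: Factor n = 24592 = 2^4 · 29 · 53.
Step 2: Check the mod-4 condition on each prime factor: 2 = 2 (special); 29 ≡ 1 (mod 4), exponent 1; 53 ≡ 1 (mod 4), exponent 1.
All primes ≡ 3 (mod 4) appear to even exponent (or don't appear), so by the two-squares theorem n IS expressible as a sum of two squares.
Step 3: Build a representation. Group n = k² · m with k = 4 and m = 29 · 53 = 1537 (a product of primes ≡ 1 (mod 4)); a representation of m scales to one of n via (k·x)² + (k·y)² = k²(x² + y²). Each prime p ≡ 1 (mod 4) is itself a sum of two squares; find a² by testing p − a² for a perfect square:
  29: 29 − 1² = 28, 29 − 2² = 25 = 5² ⇒ 29 = 2² + 5².
  53: 53 − 1² = 52, 53 − 2² = 49 = 7² ⇒ 53 = 2² + 7².
  Combine using the Brahmagupta–Fibonacci identity (a² + b²)(c² + d²) = (ac − bd)² + (ad + bc)² = (ac + bd)² + (ad − bc)²:
  29 · 53 = 1537: from (2² + 5²)(2² + 7²), take (2·2 − 5·7, 2·7 + 5·2) = (4 − 35, 14 + 10) = (-31, 24); dropping signs (only squares matter) gives (31, 24); check 31² + 24² = 961 + 576 = 1537 ✓.
  Scale by k = 4: (4·31, 4·24) = (124, 96).
Step 4: Order so x ≤ y and verify: 96² + 124² = 9216 + 15376 = 24592 = n. ✓

n = 24592 = 96² + 124² (one valid representation with x ≤ y).


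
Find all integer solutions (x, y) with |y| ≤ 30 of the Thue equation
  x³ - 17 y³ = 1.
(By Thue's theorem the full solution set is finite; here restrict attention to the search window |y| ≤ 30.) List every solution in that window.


The equation is x³ - 17y³ = 1. For fixed y, x³ = 17·y³ + 1, so a solution requires the RHS to be a perfect cube.
Strategy: iterate y from -30 to 30, compute RHS = 17·y³ + 1, and check whether it is a (positive or negative) perfect cube.
Check small values of y:
  y = 0: RHS = 1 = (1)³ ⇒ x = 1 works.
  y = 1: RHS = 18 is not a perfect cube.
  y = -1: RHS = -16 is not a perfect cube.
  y = 2: RHS = 137 is not a perfect cube.
  y = -2: RHS = -135 is not a perfect cube.
  y = 3: RHS = 460 is not a perfect cube.
  y = -3: RHS = -458 is not a perfect cube.
Continuing, at y = 7: RHS = 5832 = (18)³ ⇒ x = 18 works.
Searching the remaining y in |y| ≤ 30 finds no further solutions.
Collected solutions: (1, 0), (18, 7).

Solutions (with |y| ≤ 30): (1, 0), (18, 7).
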